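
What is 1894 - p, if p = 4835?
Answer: -2941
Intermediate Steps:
1894 - p = 1894 - 1*4835 = 1894 - 4835 = -2941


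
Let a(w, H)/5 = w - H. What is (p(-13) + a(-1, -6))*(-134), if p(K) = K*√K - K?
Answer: -5092 + 1742*I*√13 ≈ -5092.0 + 6280.9*I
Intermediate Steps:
p(K) = K^(3/2) - K
a(w, H) = -5*H + 5*w (a(w, H) = 5*(w - H) = -5*H + 5*w)
(p(-13) + a(-1, -6))*(-134) = (((-13)^(3/2) - 1*(-13)) + (-5*(-6) + 5*(-1)))*(-134) = ((-13*I*√13 + 13) + (30 - 5))*(-134) = ((13 - 13*I*√13) + 25)*(-134) = (38 - 13*I*√13)*(-134) = -5092 + 1742*I*√13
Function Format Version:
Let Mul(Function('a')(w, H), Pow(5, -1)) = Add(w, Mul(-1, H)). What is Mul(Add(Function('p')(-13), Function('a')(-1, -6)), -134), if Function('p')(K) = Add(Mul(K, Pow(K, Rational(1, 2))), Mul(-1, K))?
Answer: Add(-5092, Mul(1742, I, Pow(13, Rational(1, 2)))) ≈ Add(-5092.0, Mul(6280.9, I))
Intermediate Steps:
Function('p')(K) = Add(Pow(K, Rational(3, 2)), Mul(-1, K))
Function('a')(w, H) = Add(Mul(-5, H), Mul(5, w)) (Function('a')(w, H) = Mul(5, Add(w, Mul(-1, H))) = Add(Mul(-5, H), Mul(5, w)))
Mul(Add(Function('p')(-13), Function('a')(-1, -6)), -134) = Mul(Add(Add(Pow(-13, Rational(3, 2)), Mul(-1, -13)), Add(Mul(-5, -6), Mul(5, -1))), -134) = Mul(Add(Add(Mul(-13, I, Pow(13, Rational(1, 2))), 13), Add(30, -5)), -134) = Mul(Add(Add(13, Mul(-13, I, Pow(13, Rational(1, 2)))), 25), -134) = Mul(Add(38, Mul(-13, I, Pow(13, Rational(1, 2)))), -134) = Add(-5092, Mul(1742, I, Pow(13, Rational(1, 2))))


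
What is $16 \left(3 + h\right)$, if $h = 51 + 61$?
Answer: $1840$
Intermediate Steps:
$h = 112$
$16 \left(3 + h\right) = 16 \left(3 + 112\right) = 16 \cdot 115 = 1840$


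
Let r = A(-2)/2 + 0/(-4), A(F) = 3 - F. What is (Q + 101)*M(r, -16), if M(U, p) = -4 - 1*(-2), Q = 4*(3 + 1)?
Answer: -234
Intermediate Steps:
Q = 16 (Q = 4*4 = 16)
r = 5/2 (r = (3 - 1*(-2))/2 + 0/(-4) = (3 + 2)*(½) + 0*(-¼) = 5*(½) + 0 = 5/2 + 0 = 5/2 ≈ 2.5000)
M(U, p) = -2 (M(U, p) = -4 + 2 = -2)
(Q + 101)*M(r, -16) = (16 + 101)*(-2) = 117*(-2) = -234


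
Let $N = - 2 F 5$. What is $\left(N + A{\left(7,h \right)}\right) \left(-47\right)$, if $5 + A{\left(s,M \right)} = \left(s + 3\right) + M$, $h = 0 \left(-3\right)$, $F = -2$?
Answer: $-1175$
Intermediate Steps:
$h = 0$
$N = 20$ ($N = \left(-2\right) \left(-2\right) 5 = 4 \cdot 5 = 20$)
$A{\left(s,M \right)} = -2 + M + s$ ($A{\left(s,M \right)} = -5 + \left(\left(s + 3\right) + M\right) = -5 + \left(\left(3 + s\right) + M\right) = -5 + \left(3 + M + s\right) = -2 + M + s$)
$\left(N + A{\left(7,h \right)}\right) \left(-47\right) = \left(20 + \left(-2 + 0 + 7\right)\right) \left(-47\right) = \left(20 + 5\right) \left(-47\right) = 25 \left(-47\right) = -1175$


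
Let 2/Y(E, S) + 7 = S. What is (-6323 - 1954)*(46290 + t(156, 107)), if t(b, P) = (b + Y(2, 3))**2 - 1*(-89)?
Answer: -2336075649/4 ≈ -5.8402e+8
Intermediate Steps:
Y(E, S) = 2/(-7 + S)
t(b, P) = 89 + (-1/2 + b)**2 (t(b, P) = (b + 2/(-7 + 3))**2 - 1*(-89) = (b + 2/(-4))**2 + 89 = (b + 2*(-1/4))**2 + 89 = (b - 1/2)**2 + 89 = (-1/2 + b)**2 + 89 = 89 + (-1/2 + b)**2)
(-6323 - 1954)*(46290 + t(156, 107)) = (-6323 - 1954)*(46290 + (357/4 + 156**2 - 1*156)) = -8277*(46290 + (357/4 + 24336 - 156)) = -8277*(46290 + 97077/4) = -8277*282237/4 = -2336075649/4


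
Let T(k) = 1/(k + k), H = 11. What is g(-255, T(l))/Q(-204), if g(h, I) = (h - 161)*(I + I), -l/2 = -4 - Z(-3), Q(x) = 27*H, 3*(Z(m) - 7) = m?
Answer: -104/1485 ≈ -0.070034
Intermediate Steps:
Z(m) = 7 + m/3
Q(x) = 297 (Q(x) = 27*11 = 297)
l = 20 (l = -2*(-4 - (7 + (⅓)*(-3))) = -2*(-4 - (7 - 1)) = -2*(-4 - 1*6) = -2*(-4 - 6) = -2*(-10) = 20)
T(k) = 1/(2*k)
g(h, I) = 2*I*(-161 + h) (g(h, I) = (-161 + h)*(2*I) = 2*I*(-161 + h))
g(-255, T(l))/Q(-204) = (2*((½)/20)*(-161 - 255))/297 = (2*((½)*(1/20))*(-416))*(1/297) = (2*(1/40)*(-416))*(1/297) = -104/5*1/297 = -104/1485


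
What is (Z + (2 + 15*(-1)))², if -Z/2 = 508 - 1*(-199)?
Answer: 2036329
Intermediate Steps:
Z = -1414 (Z = -2*(508 - 1*(-199)) = -2*(508 + 199) = -2*707 = -1414)
(Z + (2 + 15*(-1)))² = (-1414 + (2 + 15*(-1)))² = (-1414 + (2 - 15))² = (-1414 - 13)² = (-1427)² = 2036329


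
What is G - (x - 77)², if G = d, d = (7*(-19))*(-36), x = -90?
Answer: -23101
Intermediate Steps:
d = 4788 (d = -133*(-36) = 4788)
G = 4788
G - (x - 77)² = 4788 - (-90 - 77)² = 4788 - 1*(-167)² = 4788 - 1*27889 = 4788 - 27889 = -23101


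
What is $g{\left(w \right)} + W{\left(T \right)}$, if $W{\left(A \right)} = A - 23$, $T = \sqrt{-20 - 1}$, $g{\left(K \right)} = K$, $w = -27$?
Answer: $-50 + i \sqrt{21} \approx -50.0 + 4.5826 i$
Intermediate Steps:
$T = i \sqrt{21}$ ($T = \sqrt{-21} = i \sqrt{21} \approx 4.5826 i$)
$W{\left(A \right)} = -23 + A$
$g{\left(w \right)} + W{\left(T \right)} = -27 - \left(23 - i \sqrt{21}\right) = -50 + i \sqrt{21}$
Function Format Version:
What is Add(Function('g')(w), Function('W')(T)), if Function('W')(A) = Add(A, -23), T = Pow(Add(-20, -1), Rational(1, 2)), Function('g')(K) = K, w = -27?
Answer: Add(-50, Mul(I, Pow(21, Rational(1, 2)))) ≈ Add(-50.000, Mul(4.5826, I))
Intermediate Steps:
T = Mul(I, Pow(21, Rational(1, 2))) (T = Pow(-21, Rational(1, 2)) = Mul(I, Pow(21, Rational(1, 2))) ≈ Mul(4.5826, I))
Function('W')(A) = Add(-23, A)
Add(Function('g')(w), Function('W')(T)) = Add(-27, Add(-23, Mul(I, Pow(21, Rational(1, 2))))) = Add(-50, Mul(I, Pow(21, Rational(1, 2))))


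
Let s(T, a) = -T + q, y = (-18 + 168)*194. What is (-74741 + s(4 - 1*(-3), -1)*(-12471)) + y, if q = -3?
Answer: 79069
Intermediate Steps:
y = 29100 (y = 150*194 = 29100)
s(T, a) = -3 - T (s(T, a) = -T - 3 = -3 - T)
(-74741 + s(4 - 1*(-3), -1)*(-12471)) + y = (-74741 + (-3 - (4 - 1*(-3)))*(-12471)) + 29100 = (-74741 + (-3 - (4 + 3))*(-12471)) + 29100 = (-74741 + (-3 - 1*7)*(-12471)) + 29100 = (-74741 + (-3 - 7)*(-12471)) + 29100 = (-74741 - 10*(-12471)) + 29100 = (-74741 + 124710) + 29100 = 49969 + 29100 = 79069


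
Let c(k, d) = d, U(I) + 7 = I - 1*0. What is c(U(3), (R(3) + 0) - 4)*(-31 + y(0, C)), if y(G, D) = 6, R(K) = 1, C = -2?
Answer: 75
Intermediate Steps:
U(I) = -7 + I (U(I) = -7 + (I - 1*0) = -7 + (I + 0) = -7 + I)
c(U(3), (R(3) + 0) - 4)*(-31 + y(0, C)) = ((1 + 0) - 4)*(-31 + 6) = (1 - 4)*(-25) = -3*(-25) = 75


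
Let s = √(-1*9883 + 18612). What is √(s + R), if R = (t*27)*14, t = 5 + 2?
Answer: √(2646 + √8729) ≈ 52.340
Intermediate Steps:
t = 7
s = √8729 (s = √(-9883 + 18612) = √8729 ≈ 93.429)
R = 2646 (R = (7*27)*14 = 189*14 = 2646)
√(s + R) = √(√8729 + 2646) = √(2646 + √8729)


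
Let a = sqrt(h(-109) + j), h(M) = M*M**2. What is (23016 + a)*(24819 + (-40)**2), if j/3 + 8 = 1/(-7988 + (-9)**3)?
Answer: 608059704 + 52838*I*sqrt(24601503135967)/8717 ≈ 6.0806e+8 + 3.0065e+7*I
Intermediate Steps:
h(M) = M**3
j = -209211/8717 (j = -24 + 3/(-7988 + (-9)**3) = -24 + 3/(-7988 - 729) = -24 + 3/(-8717) = -24 + 3*(-1/8717) = -24 - 3/8717 = -209211/8717 ≈ -24.000)
a = 2*I*sqrt(24601503135967)/8717 (a = sqrt((-109)**3 - 209211/8717) = sqrt(-1295029 - 209211/8717) = sqrt(-11288977004/8717) = 2*I*sqrt(24601503135967)/8717 ≈ 1138.0*I)
(23016 + a)*(24819 + (-40)**2) = (23016 + 2*I*sqrt(24601503135967)/8717)*(24819 + (-40)**2) = (23016 + 2*I*sqrt(24601503135967)/8717)*(24819 + 1600) = (23016 + 2*I*sqrt(24601503135967)/8717)*26419 = 608059704 + 52838*I*sqrt(24601503135967)/8717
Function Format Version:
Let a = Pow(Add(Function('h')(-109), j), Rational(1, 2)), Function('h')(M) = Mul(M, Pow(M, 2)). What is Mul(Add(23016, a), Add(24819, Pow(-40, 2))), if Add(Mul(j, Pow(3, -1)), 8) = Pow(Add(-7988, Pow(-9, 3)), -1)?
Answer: Add(608059704, Mul(Rational(52838, 8717), I, Pow(24601503135967, Rational(1, 2)))) ≈ Add(6.0806e+8, Mul(3.0065e+7, I))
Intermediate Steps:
Function('h')(M) = Pow(M, 3)
j = Rational(-209211, 8717) (j = Add(-24, Mul(3, Pow(Add(-7988, Pow(-9, 3)), -1))) = Add(-24, Mul(3, Pow(Add(-7988, -729), -1))) = Add(-24, Mul(3, Pow(-8717, -1))) = Add(-24, Mul(3, Rational(-1, 8717))) = Add(-24, Rational(-3, 8717)) = Rational(-209211, 8717) ≈ -24.000)
a = Mul(Rational(2, 8717), I, Pow(24601503135967, Rational(1, 2))) (a = Pow(Add(Pow(-109, 3), Rational(-209211, 8717)), Rational(1, 2)) = Pow(Add(-1295029, Rational(-209211, 8717)), Rational(1, 2)) = Pow(Rational(-11288977004, 8717), Rational(1, 2)) = Mul(Rational(2, 8717), I, Pow(24601503135967, Rational(1, 2))) ≈ Mul(1138.0, I))
Mul(Add(23016, a), Add(24819, Pow(-40, 2))) = Mul(Add(23016, Mul(Rational(2, 8717), I, Pow(24601503135967, Rational(1, 2)))), Add(24819, Pow(-40, 2))) = Mul(Add(23016, Mul(Rational(2, 8717), I, Pow(24601503135967, Rational(1, 2)))), Add(24819, 1600)) = Mul(Add(23016, Mul(Rational(2, 8717), I, Pow(24601503135967, Rational(1, 2)))), 26419) = Add(608059704, Mul(Rational(52838, 8717), I, Pow(24601503135967, Rational(1, 2))))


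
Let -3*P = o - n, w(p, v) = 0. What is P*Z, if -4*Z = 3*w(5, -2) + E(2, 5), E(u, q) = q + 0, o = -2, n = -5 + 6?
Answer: -5/4 ≈ -1.2500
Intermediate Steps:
n = 1
E(u, q) = q
P = 1 (P = -(-2 - 1*1)/3 = -(-2 - 1)/3 = -⅓*(-3) = 1)
Z = -5/4 (Z = -(3*0 + 5)/4 = -(0 + 5)/4 = -¼*5 = -5/4 ≈ -1.2500)
P*Z = 1*(-5/4) = -5/4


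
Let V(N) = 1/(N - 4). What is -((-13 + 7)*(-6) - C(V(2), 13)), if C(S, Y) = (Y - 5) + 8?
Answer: -20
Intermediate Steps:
V(N) = 1/(-4 + N)
C(S, Y) = 3 + Y (C(S, Y) = (-5 + Y) + 8 = 3 + Y)
-((-13 + 7)*(-6) - C(V(2), 13)) = -((-13 + 7)*(-6) - (3 + 13)) = -(-6*(-6) - 1*16) = -(36 - 16) = -1*20 = -20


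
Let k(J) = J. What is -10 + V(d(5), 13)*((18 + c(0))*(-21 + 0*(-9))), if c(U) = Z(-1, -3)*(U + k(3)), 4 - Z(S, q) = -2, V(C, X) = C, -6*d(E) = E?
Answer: 620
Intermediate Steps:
d(E) = -E/6
Z(S, q) = 6 (Z(S, q) = 4 - 1*(-2) = 4 + 2 = 6)
c(U) = 18 + 6*U (c(U) = 6*(U + 3) = 6*(3 + U) = 18 + 6*U)
-10 + V(d(5), 13)*((18 + c(0))*(-21 + 0*(-9))) = -10 + (-1/6*5)*((18 + (18 + 6*0))*(-21 + 0*(-9))) = -10 - 5*(18 + (18 + 0))*(-21 + 0)/6 = -10 - 5*(18 + 18)*(-21)/6 = -10 - 30*(-21) = -10 - 5/6*(-756) = -10 + 630 = 620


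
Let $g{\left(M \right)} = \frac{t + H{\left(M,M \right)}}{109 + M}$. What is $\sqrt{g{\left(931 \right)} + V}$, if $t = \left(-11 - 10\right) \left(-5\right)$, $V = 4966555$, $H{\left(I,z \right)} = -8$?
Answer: $\frac{3 \sqrt{37304347145}}{260} \approx 2228.6$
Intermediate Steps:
$t = 105$ ($t = \left(-21\right) \left(-5\right) = 105$)
$g{\left(M \right)} = \frac{97}{109 + M}$ ($g{\left(M \right)} = \frac{105 - 8}{109 + M} = \frac{97}{109 + M}$)
$\sqrt{g{\left(931 \right)} + V} = \sqrt{\frac{97}{109 + 931} + 4966555} = \sqrt{\frac{97}{1040} + 4966555} = \sqrt{\frac{5165217297}{1040}} = \frac{3 \sqrt{37304347145}}{260}$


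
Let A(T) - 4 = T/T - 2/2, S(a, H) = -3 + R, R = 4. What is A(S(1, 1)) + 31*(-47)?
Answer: -1453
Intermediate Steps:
S(a, H) = 1 (S(a, H) = -3 + 4 = 1)
A(T) = 4 (A(T) = 4 + (T/T - 2/2) = 4 + (1 - 2*1/2) = 4 + (1 - 1) = 4 + 0 = 4)
A(S(1, 1)) + 31*(-47) = 4 + 31*(-47) = 4 - 1457 = -1453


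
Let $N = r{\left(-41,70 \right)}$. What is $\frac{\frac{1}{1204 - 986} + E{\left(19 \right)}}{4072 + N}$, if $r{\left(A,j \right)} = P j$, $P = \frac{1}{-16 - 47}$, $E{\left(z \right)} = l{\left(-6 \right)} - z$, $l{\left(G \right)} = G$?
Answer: $- \frac{49041}{7987084} \approx -0.00614$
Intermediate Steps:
$E{\left(z \right)} = -6 - z$
$P = - \frac{1}{63}$ ($P = \frac{1}{-63} = - \frac{1}{63} \approx -0.015873$)
$r{\left(A,j \right)} = - \frac{j}{63}$
$N = - \frac{10}{9}$ ($N = \left(- \frac{1}{63}\right) 70 = - \frac{10}{9} \approx -1.1111$)
$\frac{\frac{1}{1204 - 986} + E{\left(19 \right)}}{4072 + N} = \frac{\frac{1}{1204 - 986} - 25}{4072 - \frac{10}{9}} = \frac{\frac{1}{218} - 25}{\frac{36638}{9}} = \left(\frac{1}{218} - 25\right) \frac{9}{36638} = \left(- \frac{5449}{218}\right) \frac{9}{36638} = - \frac{49041}{7987084}$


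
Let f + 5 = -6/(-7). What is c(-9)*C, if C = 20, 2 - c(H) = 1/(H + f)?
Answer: 955/23 ≈ 41.522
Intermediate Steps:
f = -29/7 (f = -5 - 6/(-7) = -5 - 6*(-⅐) = -5 + 6/7 = -29/7 ≈ -4.1429)
c(H) = 2 - 1/(-29/7 + H) (c(H) = 2 - 1/(H - 29/7) = 2 - 1/(-29/7 + H))
c(-9)*C = ((-65 + 14*(-9))/(-29 + 7*(-9)))*20 = ((-65 - 126)/(-29 - 63))*20 = (-191/(-92))*20 = -1/92*(-191)*20 = (191/92)*20 = 955/23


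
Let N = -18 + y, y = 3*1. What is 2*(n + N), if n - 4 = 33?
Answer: 44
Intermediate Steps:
y = 3
n = 37 (n = 4 + 33 = 37)
N = -15 (N = -18 + 3 = -15)
2*(n + N) = 2*(37 - 15) = 2*22 = 44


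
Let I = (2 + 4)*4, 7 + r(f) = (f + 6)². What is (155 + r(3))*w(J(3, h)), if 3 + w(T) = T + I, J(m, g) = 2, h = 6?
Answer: 5267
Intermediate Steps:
r(f) = -7 + (6 + f)² (r(f) = -7 + (f + 6)² = -7 + (6 + f)²)
I = 24 (I = 6*4 = 24)
w(T) = 21 + T (w(T) = -3 + (T + 24) = -3 + (24 + T) = 21 + T)
(155 + r(3))*w(J(3, h)) = (155 + (-7 + (6 + 3)²))*(21 + 2) = (155 + (-7 + 9²))*23 = (155 + (-7 + 81))*23 = (155 + 74)*23 = 229*23 = 5267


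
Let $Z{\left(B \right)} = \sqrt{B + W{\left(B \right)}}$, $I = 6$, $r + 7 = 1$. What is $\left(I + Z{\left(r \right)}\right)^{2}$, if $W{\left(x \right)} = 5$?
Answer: $\left(6 + i\right)^{2} \approx 35.0 + 12.0 i$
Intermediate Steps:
$r = -6$ ($r = -7 + 1 = -6$)
$Z{\left(B \right)} = \sqrt{5 + B}$ ($Z{\left(B \right)} = \sqrt{B + 5} = \sqrt{5 + B}$)
$\left(I + Z{\left(r \right)}\right)^{2} = \left(6 + \sqrt{5 - 6}\right)^{2} = \left(6 + \sqrt{-1}\right)^{2} = \left(6 + i\right)^{2}$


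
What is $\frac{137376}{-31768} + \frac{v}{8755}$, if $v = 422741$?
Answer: $\frac{1528363651}{34766105} \approx 43.961$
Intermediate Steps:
$\frac{137376}{-31768} + \frac{v}{8755} = \frac{137376}{-31768} + \frac{422741}{8755} = 137376 \left(- \frac{1}{31768}\right) + 422741 \cdot \frac{1}{8755} = - \frac{17172}{3971} + \frac{422741}{8755} = \frac{1528363651}{34766105}$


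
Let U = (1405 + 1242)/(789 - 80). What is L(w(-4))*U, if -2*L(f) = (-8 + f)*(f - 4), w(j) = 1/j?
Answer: -1484967/22688 ≈ -65.452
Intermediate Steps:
U = 2647/709 ≈ 3.7334
L(f) = -(-8 + f)*(-4 + f)/2 (L(f) = -(-8 + f)*(f - 4)/2 = -(-8 + f)*(-4 + f)/2)
L(w(-4))*U = (-16 + 6/(-4) - (1/(-4))²/2)*(2647/709) = (-16 + 6*(-¼) - (-¼)²/2)*(2647/709) = (-16 - 3/2 - ½*1/16)*(2647/709) = (-16 - 3/2 - 1/32)*(2647/709) = -561/32*2647/709 = -1484967/22688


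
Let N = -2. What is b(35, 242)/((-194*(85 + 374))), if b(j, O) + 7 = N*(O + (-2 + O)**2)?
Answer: 115691/89046 ≈ 1.2992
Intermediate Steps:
b(j, O) = -7 - 2*O - 2*(-2 + O)**2 (b(j, O) = -7 - 2*(O + (-2 + O)**2) = -7 + (-2*O - 2*(-2 + O)**2) = -7 - 2*O - 2*(-2 + O)**2)
b(35, 242)/((-194*(85 + 374))) = (-15 - 2*242**2 + 6*242)/((-194*(85 + 374))) = (-15 - 2*58564 + 1452)/((-194*459)) = (-15 - 117128 + 1452)/(-89046) = -115691*(-1/89046) = 115691/89046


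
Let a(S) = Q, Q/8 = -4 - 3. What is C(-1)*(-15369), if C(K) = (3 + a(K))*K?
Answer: -814557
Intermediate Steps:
Q = -56 (Q = 8*(-4 - 3) = 8*(-7) = -56)
a(S) = -56
C(K) = -53*K (C(K) = (3 - 56)*K = -53*K)
C(-1)*(-15369) = -53*(-1)*(-15369) = 53*(-15369) = -814557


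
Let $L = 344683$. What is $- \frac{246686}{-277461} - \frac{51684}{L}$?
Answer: $\frac{70688176214}{95636089863} \approx 0.73914$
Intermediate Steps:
$- \frac{246686}{-277461} - \frac{51684}{L} = - \frac{246686}{-277461} - \frac{51684}{344683} = \left(-246686\right) \left(- \frac{1}{277461}\right) - \frac{51684}{344683} = \frac{246686}{277461} - \frac{51684}{344683} = \frac{70688176214}{95636089863}$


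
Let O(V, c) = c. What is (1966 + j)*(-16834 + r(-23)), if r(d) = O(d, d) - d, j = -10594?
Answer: 145243752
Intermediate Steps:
r(d) = 0 (r(d) = d - d = 0)
(1966 + j)*(-16834 + r(-23)) = (1966 - 10594)*(-16834 + 0) = -8628*(-16834) = 145243752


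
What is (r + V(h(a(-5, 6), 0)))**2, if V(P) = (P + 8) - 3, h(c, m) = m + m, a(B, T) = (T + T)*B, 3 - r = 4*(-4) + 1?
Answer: 529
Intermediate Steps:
r = 18 (r = 3 - (4*(-4) + 1) = 3 - (-16 + 1) = 3 - 1*(-15) = 3 + 15 = 18)
a(B, T) = 2*B*T (a(B, T) = (2*T)*B = 2*B*T)
h(c, m) = 2*m
V(P) = 5 + P (V(P) = (8 + P) - 3 = 5 + P)
(r + V(h(a(-5, 6), 0)))**2 = (18 + (5 + 2*0))**2 = (18 + (5 + 0))**2 = (18 + 5)**2 = 23**2 = 529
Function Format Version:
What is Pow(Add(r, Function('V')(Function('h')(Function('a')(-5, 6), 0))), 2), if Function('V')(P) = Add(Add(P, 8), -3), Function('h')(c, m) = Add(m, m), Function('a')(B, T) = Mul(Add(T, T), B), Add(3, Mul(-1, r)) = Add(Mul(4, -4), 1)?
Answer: 529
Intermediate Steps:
r = 18 (r = Add(3, Mul(-1, Add(Mul(4, -4), 1))) = Add(3, Mul(-1, Add(-16, 1))) = Add(3, Mul(-1, -15)) = Add(3, 15) = 18)
Function('a')(B, T) = Mul(2, B, T) (Function('a')(B, T) = Mul(Mul(2, T), B) = Mul(2, B, T))
Function('h')(c, m) = Mul(2, m)
Function('V')(P) = Add(5, P) (Function('V')(P) = Add(Add(8, P), -3) = Add(5, P))
Pow(Add(r, Function('V')(Function('h')(Function('a')(-5, 6), 0))), 2) = Pow(Add(18, Add(5, Mul(2, 0))), 2) = Pow(Add(18, Add(5, 0)), 2) = Pow(Add(18, 5), 2) = Pow(23, 2) = 529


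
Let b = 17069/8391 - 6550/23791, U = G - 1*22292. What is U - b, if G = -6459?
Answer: -5739921336560/199630281 ≈ -28753.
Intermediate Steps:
U = -28751 (U = -6459 - 1*22292 = -6459 - 22292 = -28751)
b = 351127529/199630281 (b = 17069*(1/8391) - 6550*1/23791 = 17069/8391 - 6550/23791 = 351127529/199630281 ≈ 1.7589)
U - b = -28751 - 1*351127529/199630281 = -28751 - 351127529/199630281 = -5739921336560/199630281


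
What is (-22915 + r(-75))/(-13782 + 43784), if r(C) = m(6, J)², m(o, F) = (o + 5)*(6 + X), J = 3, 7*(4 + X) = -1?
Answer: -551193/735049 ≈ -0.74987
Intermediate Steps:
X = -29/7 (X = -4 + (⅐)*(-1) = -4 - ⅐ = -29/7 ≈ -4.1429)
m(o, F) = 65/7 + 13*o/7 (m(o, F) = (o + 5)*(6 - 29/7) = (5 + o)*(13/7) = 65/7 + 13*o/7)
r(C) = 20449/49 (r(C) = (65/7 + (13/7)*6)² = (65/7 + 78/7)² = (143/7)² = 20449/49)
(-22915 + r(-75))/(-13782 + 43784) = (-22915 + 20449/49)/(-13782 + 43784) = -1102386/49/30002 = -1102386/49*1/30002 = -551193/735049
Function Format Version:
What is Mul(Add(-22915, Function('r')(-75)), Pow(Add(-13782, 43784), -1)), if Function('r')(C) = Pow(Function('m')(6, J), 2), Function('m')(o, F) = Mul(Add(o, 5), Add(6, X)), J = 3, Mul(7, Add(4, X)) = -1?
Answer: Rational(-551193, 735049) ≈ -0.74987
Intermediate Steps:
X = Rational(-29, 7) (X = Add(-4, Mul(Rational(1, 7), -1)) = Add(-4, Rational(-1, 7)) = Rational(-29, 7) ≈ -4.1429)
Function('m')(o, F) = Add(Rational(65, 7), Mul(Rational(13, 7), o)) (Function('m')(o, F) = Mul(Add(o, 5), Add(6, Rational(-29, 7))) = Mul(Add(5, o), Rational(13, 7)) = Add(Rational(65, 7), Mul(Rational(13, 7), o)))
Function('r')(C) = Rational(20449, 49) (Function('r')(C) = Pow(Add(Rational(65, 7), Mul(Rational(13, 7), 6)), 2) = Pow(Add(Rational(65, 7), Rational(78, 7)), 2) = Pow(Rational(143, 7), 2) = Rational(20449, 49))
Mul(Add(-22915, Function('r')(-75)), Pow(Add(-13782, 43784), -1)) = Mul(Add(-22915, Rational(20449, 49)), Pow(Add(-13782, 43784), -1)) = Mul(Rational(-1102386, 49), Pow(30002, -1)) = Mul(Rational(-1102386, 49), Rational(1, 30002)) = Rational(-551193, 735049)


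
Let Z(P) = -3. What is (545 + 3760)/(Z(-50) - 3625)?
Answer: -4305/3628 ≈ -1.1866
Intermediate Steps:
(545 + 3760)/(Z(-50) - 3625) = (545 + 3760)/(-3 - 3625) = 4305/(-3628) = 4305*(-1/3628) = -4305/3628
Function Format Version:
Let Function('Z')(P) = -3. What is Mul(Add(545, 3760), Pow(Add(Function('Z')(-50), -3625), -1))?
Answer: Rational(-4305, 3628) ≈ -1.1866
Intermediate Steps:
Mul(Add(545, 3760), Pow(Add(Function('Z')(-50), -3625), -1)) = Mul(Add(545, 3760), Pow(Add(-3, -3625), -1)) = Mul(4305, Pow(-3628, -1)) = Mul(4305, Rational(-1, 3628)) = Rational(-4305, 3628)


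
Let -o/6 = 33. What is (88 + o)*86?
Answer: -9460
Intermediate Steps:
o = -198 (o = -6*33 = -198)
(88 + o)*86 = (88 - 198)*86 = -110*86 = -9460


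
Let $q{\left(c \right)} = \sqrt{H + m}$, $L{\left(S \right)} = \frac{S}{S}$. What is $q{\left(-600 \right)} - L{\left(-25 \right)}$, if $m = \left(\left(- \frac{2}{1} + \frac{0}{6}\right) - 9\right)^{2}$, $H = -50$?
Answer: $-1 + \sqrt{71} \approx 7.4261$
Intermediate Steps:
$L{\left(S \right)} = 1$
$m = 121$ ($m = \left(\left(\left(-2\right) 1 + 0 \cdot \frac{1}{6}\right) - 9\right)^{2} = \left(\left(-2 + 0\right) - 9\right)^{2} = \left(-2 - 9\right)^{2} = \left(-11\right)^{2} = 121$)
$q{\left(c \right)} = \sqrt{71}$ ($q{\left(c \right)} = \sqrt{-50 + 121} = \sqrt{71}$)
$q{\left(-600 \right)} - L{\left(-25 \right)} = \sqrt{71} - 1 = -1 + \sqrt{71}$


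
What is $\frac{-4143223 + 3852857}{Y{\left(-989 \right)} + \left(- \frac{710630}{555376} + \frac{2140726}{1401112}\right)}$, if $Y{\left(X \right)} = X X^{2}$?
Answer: $\frac{14121659646779312}{47046666074718010407} \approx 0.00030016$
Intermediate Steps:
$Y{\left(X \right)} = X^{3}$
$\frac{-4143223 + 3852857}{Y{\left(-989 \right)} + \left(- \frac{710630}{555376} + \frac{2140726}{1401112}\right)} = \frac{-4143223 + 3852857}{\left(-989\right)^{3} + \left(- \frac{710630}{555376} + \frac{2140726}{1401112}\right)} = - \frac{290366}{-967361669 + \left(\left(-710630\right) \frac{1}{555376} + 2140726 \cdot \frac{1}{1401112}\right)} = - \frac{290366}{-967361669 + \left(- \frac{355315}{277688} + \frac{1070363}{700556}\right)} = - \frac{290366}{-967361669 + \frac{12077226401}{48633998632}} = - \frac{290366}{- \frac{47046666074718010407}{48633998632}} = \left(-290366\right) \left(- \frac{48633998632}{47046666074718010407}\right) = \frac{14121659646779312}{47046666074718010407}$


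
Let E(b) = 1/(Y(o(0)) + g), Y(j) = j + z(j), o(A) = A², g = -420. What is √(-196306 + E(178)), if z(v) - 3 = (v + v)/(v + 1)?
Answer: I*√34135454451/417 ≈ 443.06*I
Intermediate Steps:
z(v) = 3 + 2*v/(1 + v) (z(v) = 3 + (v + v)/(v + 1) = 3 + (2*v)/(1 + v) = 3 + 2*v/(1 + v))
Y(j) = j + (3 + 5*j)/(1 + j)
E(b) = -1/417 (E(b) = 1/((3 + (0²)² + 6*0²)/(1 + 0²) - 420) = 1/((3 + 0² + 6*0)/(1 + 0) - 420) = 1/((3 + 0 + 0)/1 - 420) = 1/(1*3 - 420) = 1/(3 - 420) = 1/(-417) = -1/417)
√(-196306 + E(178)) = √(-196306 - 1/417) = √(-81859603/417) = I*√34135454451/417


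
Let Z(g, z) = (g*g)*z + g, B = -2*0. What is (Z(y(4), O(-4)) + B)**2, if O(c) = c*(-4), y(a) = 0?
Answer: 0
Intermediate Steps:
B = 0
O(c) = -4*c
Z(g, z) = g + z*g**2 (Z(g, z) = g**2*z + g = z*g**2 + g = g + z*g**2)
(Z(y(4), O(-4)) + B)**2 = (0*(1 + 0*(-4*(-4))) + 0)**2 = (0*(1 + 0*16) + 0)**2 = (0*(1 + 0) + 0)**2 = (0*1 + 0)**2 = (0 + 0)**2 = 0**2 = 0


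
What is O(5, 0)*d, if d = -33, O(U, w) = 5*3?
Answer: -495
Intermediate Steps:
O(U, w) = 15
O(5, 0)*d = 15*(-33) = -495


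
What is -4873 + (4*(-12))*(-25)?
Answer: -3673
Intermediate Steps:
-4873 + (4*(-12))*(-25) = -4873 - 48*(-25) = -4873 + 1200 = -3673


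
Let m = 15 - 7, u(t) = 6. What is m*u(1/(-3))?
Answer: 48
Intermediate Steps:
m = 8
m*u(1/(-3)) = 8*6 = 48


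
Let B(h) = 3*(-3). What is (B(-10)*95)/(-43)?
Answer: 855/43 ≈ 19.884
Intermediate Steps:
B(h) = -9
(B(-10)*95)/(-43) = -9*95/(-43) = -855*(-1/43) = 855/43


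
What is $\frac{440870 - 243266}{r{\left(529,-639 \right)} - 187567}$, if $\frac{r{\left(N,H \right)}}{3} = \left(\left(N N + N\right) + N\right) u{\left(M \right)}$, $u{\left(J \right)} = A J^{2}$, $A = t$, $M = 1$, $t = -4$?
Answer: $- \frac{197604}{3558355} \approx -0.055532$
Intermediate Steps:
$A = -4$
$u{\left(J \right)} = - 4 J^{2}$
$r{\left(N,H \right)} = - 24 N - 12 N^{2}$ ($r{\left(N,H \right)} = 3 \left(\left(N N + N\right) + N\right) \left(- 4 \cdot 1^{2}\right) = 3 \left(\left(N^{2} + N\right) + N\right) \left(\left(-4\right) 1\right) = 3 \left(\left(N + N^{2}\right) + N\right) \left(-4\right) = 3 \left(N^{2} + 2 N\right) \left(-4\right) = 3 \left(- 8 N - 4 N^{2}\right) = - 24 N - 12 N^{2}$)
$\frac{440870 - 243266}{r{\left(529,-639 \right)} - 187567} = \frac{440870 - 243266}{\left(-12\right) 529 \left(2 + 529\right) - 187567} = \frac{197604}{\left(-12\right) 529 \cdot 531 - 187567} = \frac{197604}{-3370788 - 187567} = \frac{197604}{-3558355} = 197604 \left(- \frac{1}{3558355}\right) = - \frac{197604}{3558355}$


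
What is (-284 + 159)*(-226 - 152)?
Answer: 47250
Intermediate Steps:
(-284 + 159)*(-226 - 152) = -125*(-378) = 47250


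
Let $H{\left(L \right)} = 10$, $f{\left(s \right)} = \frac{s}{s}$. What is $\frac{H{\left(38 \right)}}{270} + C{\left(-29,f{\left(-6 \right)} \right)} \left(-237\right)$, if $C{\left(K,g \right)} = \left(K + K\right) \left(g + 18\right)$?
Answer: $\frac{7051699}{27} \approx 2.6117 \cdot 10^{5}$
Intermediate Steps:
$f{\left(s \right)} = 1$
$C{\left(K,g \right)} = 2 K \left(18 + g\right)$
$\frac{H{\left(38 \right)}}{270} + C{\left(-29,f{\left(-6 \right)} \right)} \left(-237\right) = \frac{10}{270} + 2 \left(-29\right) \left(18 + 1\right) \left(-237\right) = 10 \cdot \frac{1}{270} + 2 \left(-29\right) 19 \left(-237\right) = \frac{1}{27} - -261174 = \frac{1}{27} + 261174 = \frac{7051699}{27}$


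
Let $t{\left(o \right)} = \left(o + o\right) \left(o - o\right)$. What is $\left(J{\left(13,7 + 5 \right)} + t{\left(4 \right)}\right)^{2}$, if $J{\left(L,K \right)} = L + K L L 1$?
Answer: $4165681$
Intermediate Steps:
$J{\left(L,K \right)} = L + K L^{2}$ ($J{\left(L,K \right)} = L + K L^{2} \cdot 1 = L + K L^{2}$)
$t{\left(o \right)} = 0$ ($t{\left(o \right)} = 2 o 0 = 0$)
$\left(J{\left(13,7 + 5 \right)} + t{\left(4 \right)}\right)^{2} = \left(13 \left(1 + \left(7 + 5\right) 13\right) + 0\right)^{2} = \left(13 \left(1 + 12 \cdot 13\right) + 0\right)^{2} = \left(13 \left(1 + 156\right) + 0\right)^{2} = \left(13 \cdot 157 + 0\right)^{2} = \left(2041 + 0\right)^{2} = 2041^{2} = 4165681$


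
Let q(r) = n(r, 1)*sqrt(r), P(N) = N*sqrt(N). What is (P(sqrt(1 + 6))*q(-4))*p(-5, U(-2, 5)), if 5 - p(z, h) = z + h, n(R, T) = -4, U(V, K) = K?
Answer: -40*I*7**(3/4) ≈ -172.14*I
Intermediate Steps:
P(N) = N**(3/2)
p(z, h) = 5 - h - z (p(z, h) = 5 - (z + h) = 5 - (h + z) = 5 + (-h - z) = 5 - h - z)
q(r) = -4*sqrt(r)
(P(sqrt(1 + 6))*q(-4))*p(-5, U(-2, 5)) = ((sqrt(1 + 6))**(3/2)*(-8*I))*(5 - 1*5 - 1*(-5)) = ((sqrt(7))**(3/2)*(-8*I))*(5 - 5 + 5) = (7**(3/4)*(-8*I))*5 = -8*I*7**(3/4)*5 = -40*I*7**(3/4)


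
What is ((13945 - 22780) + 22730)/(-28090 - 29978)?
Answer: -13895/58068 ≈ -0.23929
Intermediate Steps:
((13945 - 22780) + 22730)/(-28090 - 29978) = (-8835 + 22730)/(-58068) = 13895*(-1/58068) = -13895/58068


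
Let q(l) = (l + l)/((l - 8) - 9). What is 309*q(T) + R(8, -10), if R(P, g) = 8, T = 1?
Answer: -245/8 ≈ -30.625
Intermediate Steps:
q(l) = 2*l/(-17 + l) (q(l) = (2*l)/((-8 + l) - 9) = (2*l)/(-17 + l) = 2*l/(-17 + l))
309*q(T) + R(8, -10) = 309*(2*1/(-17 + 1)) + 8 = 309*(2*1/(-16)) + 8 = 309*(2*1*(-1/16)) + 8 = 309*(-1/8) + 8 = -309/8 + 8 = -245/8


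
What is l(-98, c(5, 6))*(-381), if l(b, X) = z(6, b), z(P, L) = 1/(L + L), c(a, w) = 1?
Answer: 381/196 ≈ 1.9439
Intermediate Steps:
z(P, L) = 1/(2*L)
l(b, X) = 1/(2*b)
l(-98, c(5, 6))*(-381) = ((½)/(-98))*(-381) = ((½)*(-1/98))*(-381) = -1/196*(-381) = 381/196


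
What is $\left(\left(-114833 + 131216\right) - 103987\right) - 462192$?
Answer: $-549796$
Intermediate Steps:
$\left(\left(-114833 + 131216\right) - 103987\right) - 462192 = \left(16383 - 103987\right) - 462192 = -87604 - 462192 = -549796$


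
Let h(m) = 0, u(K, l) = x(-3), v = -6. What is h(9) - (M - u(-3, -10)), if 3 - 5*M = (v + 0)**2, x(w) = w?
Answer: 18/5 ≈ 3.6000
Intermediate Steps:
u(K, l) = -3
M = -33/5 (M = 3/5 - (-6 + 0)**2/5 = 3/5 - 1/5*(-6)**2 = 3/5 - 1/5*36 = 3/5 - 36/5 = -33/5 ≈ -6.6000)
h(9) - (M - u(-3, -10)) = 0 - (-33/5 - 1*(-3)) = 0 - (-33/5 + 3) = 0 - 1*(-18/5) = 0 + 18/5 = 18/5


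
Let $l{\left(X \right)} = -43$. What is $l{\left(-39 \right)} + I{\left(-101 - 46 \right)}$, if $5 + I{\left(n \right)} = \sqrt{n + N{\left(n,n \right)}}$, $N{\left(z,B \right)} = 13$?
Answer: $-48 + i \sqrt{134} \approx -48.0 + 11.576 i$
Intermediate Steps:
$I{\left(n \right)} = -5 + \sqrt{13 + n}$ ($I{\left(n \right)} = -5 + \sqrt{n + 13} = -5 + \sqrt{13 + n}$)
$l{\left(-39 \right)} + I{\left(-101 - 46 \right)} = -43 - \left(5 - \sqrt{13 - 147}\right) = -43 - \left(5 - \sqrt{-134}\right) = -43 - \left(5 - i \sqrt{134}\right) = -48 + i \sqrt{134}$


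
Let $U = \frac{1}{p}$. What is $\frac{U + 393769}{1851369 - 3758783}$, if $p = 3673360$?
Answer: $- \frac{1446455293841}{7006618291040} \approx -0.20644$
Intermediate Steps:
$U = \frac{1}{3673360} \approx 2.7223 \cdot 10^{-7}$
$\frac{U + 393769}{1851369 - 3758783} = \frac{\frac{1}{3673360} + 393769}{1851369 - 3758783} = \frac{1446455293841}{3673360 \left(-1907414\right)} = \frac{1446455293841}{3673360} \left(- \frac{1}{1907414}\right) = - \frac{1446455293841}{7006618291040}$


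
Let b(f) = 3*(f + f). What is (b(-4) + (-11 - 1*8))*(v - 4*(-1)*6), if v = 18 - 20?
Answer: -946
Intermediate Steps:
b(f) = 6*f (b(f) = 3*(2*f) = 6*f)
v = -2
(b(-4) + (-11 - 1*8))*(v - 4*(-1)*6) = (6*(-4) + (-11 - 1*8))*(-2 - 4*(-1)*6) = (-24 + (-11 - 8))*(-2 + 4*6) = (-24 - 19)*(-2 + 24) = -43*22 = -946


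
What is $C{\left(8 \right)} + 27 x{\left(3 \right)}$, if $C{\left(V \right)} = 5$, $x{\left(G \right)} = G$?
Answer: $86$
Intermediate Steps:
$C{\left(8 \right)} + 27 x{\left(3 \right)} = 5 + 27 \cdot 3 = 5 + 81 = 86$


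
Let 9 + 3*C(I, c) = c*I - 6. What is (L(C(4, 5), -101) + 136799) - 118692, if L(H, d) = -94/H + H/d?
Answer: 27346634/1515 ≈ 18051.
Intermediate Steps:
C(I, c) = -5 + I*c/3 (C(I, c) = -3 + (c*I - 6)/3 = -3 + (I*c - 6)/3 = -3 + (-6 + I*c)/3 = -3 + (-2 + I*c/3) = -5 + I*c/3)
(L(C(4, 5), -101) + 136799) - 118692 = ((-94/(-5 + (1/3)*4*5) + (-5 + (1/3)*4*5)/(-101)) + 136799) - 118692 = ((-94/(-5 + 20/3) + (-5 + 20/3)*(-1/101)) + 136799) - 118692 = ((-94/5/3 + (5/3)*(-1/101)) + 136799) - 118692 = ((-94*3/5 - 5/303) + 136799) - 118692 = ((-282/5 - 5/303) + 136799) - 118692 = (-85471/1515 + 136799) - 118692 = 207165014/1515 - 118692 = 27346634/1515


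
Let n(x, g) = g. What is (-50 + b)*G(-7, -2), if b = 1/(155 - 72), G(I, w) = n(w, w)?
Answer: 8298/83 ≈ 99.976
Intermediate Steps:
G(I, w) = w
b = 1/83 ≈ 0.012048
(-50 + b)*G(-7, -2) = (-50 + 1/83)*(-2) = -4149/83*(-2) = 8298/83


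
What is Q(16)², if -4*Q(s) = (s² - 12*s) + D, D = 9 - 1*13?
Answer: 225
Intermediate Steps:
D = -4 (D = 9 - 13 = -4)
Q(s) = 1 + 3*s - s²/4 (Q(s) = -((s² - 12*s) - 4)/4 = -(-4 + s² - 12*s)/4 = 1 + 3*s - s²/4)
Q(16)² = (1 + 3*16 - ¼*16²)² = (1 + 48 - ¼*256)² = (1 + 48 - 64)² = (-15)² = 225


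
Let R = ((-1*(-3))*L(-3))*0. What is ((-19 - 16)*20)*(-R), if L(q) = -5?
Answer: 0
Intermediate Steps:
R = 0 (R = (-1*(-3)*(-5))*0 = (3*(-5))*0 = -15*0 = 0)
((-19 - 16)*20)*(-R) = ((-19 - 16)*20)*(-1*0) = -35*20*0 = -700*0 = 0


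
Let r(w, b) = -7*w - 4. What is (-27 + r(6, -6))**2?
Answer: 5329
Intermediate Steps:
r(w, b) = -4 - 7*w
(-27 + r(6, -6))**2 = (-27 + (-4 - 7*6))**2 = (-27 + (-4 - 42))**2 = (-27 - 46)**2 = (-73)**2 = 5329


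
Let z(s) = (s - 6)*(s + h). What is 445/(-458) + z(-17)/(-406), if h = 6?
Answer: -74136/46487 ≈ -1.5948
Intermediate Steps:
z(s) = (-6 + s)*(6 + s) (z(s) = (s - 6)*(s + 6) = (-6 + s)*(6 + s))
445/(-458) + z(-17)/(-406) = 445/(-458) + (-36 + (-17)**2)/(-406) = 445*(-1/458) + (-36 + 289)*(-1/406) = -445/458 + 253*(-1/406) = -445/458 - 253/406 = -74136/46487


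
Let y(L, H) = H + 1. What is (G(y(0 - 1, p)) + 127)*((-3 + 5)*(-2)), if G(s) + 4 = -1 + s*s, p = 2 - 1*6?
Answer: -524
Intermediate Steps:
p = -4 (p = 2 - 6 = -4)
y(L, H) = 1 + H
G(s) = -5 + s² (G(s) = -4 + (-1 + s*s) = -4 + (-1 + s²) = -5 + s²)
(G(y(0 - 1, p)) + 127)*((-3 + 5)*(-2)) = ((-5 + (1 - 4)²) + 127)*((-3 + 5)*(-2)) = ((-5 + (-3)²) + 127)*(2*(-2)) = ((-5 + 9) + 127)*(-4) = (4 + 127)*(-4) = 131*(-4) = -524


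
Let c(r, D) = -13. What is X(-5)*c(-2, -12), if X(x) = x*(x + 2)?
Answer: -195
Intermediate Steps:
X(x) = x*(2 + x)
X(-5)*c(-2, -12) = -5*(2 - 5)*(-13) = -5*(-3)*(-13) = 15*(-13) = -195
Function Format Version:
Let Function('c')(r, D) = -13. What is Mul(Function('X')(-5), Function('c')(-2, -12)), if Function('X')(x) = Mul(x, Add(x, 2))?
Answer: -195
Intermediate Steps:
Function('X')(x) = Mul(x, Add(2, x))
Mul(Function('X')(-5), Function('c')(-2, -12)) = Mul(Mul(-5, Add(2, -5)), -13) = Mul(Mul(-5, -3), -13) = Mul(15, -13) = -195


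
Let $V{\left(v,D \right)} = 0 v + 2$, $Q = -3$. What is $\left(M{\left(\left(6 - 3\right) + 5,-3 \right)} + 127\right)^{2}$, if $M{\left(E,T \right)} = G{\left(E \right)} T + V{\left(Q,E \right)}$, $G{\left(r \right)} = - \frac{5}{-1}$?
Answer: $12996$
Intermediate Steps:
$V{\left(v,D \right)} = 2$ ($V{\left(v,D \right)} = 0 + 2 = 2$)
$G{\left(r \right)} = 5$ ($G{\left(r \right)} = \left(-5\right) \left(-1\right) = 5$)
$M{\left(E,T \right)} = 2 + 5 T$ ($M{\left(E,T \right)} = 5 T + 2 = 2 + 5 T$)
$\left(M{\left(\left(6 - 3\right) + 5,-3 \right)} + 127\right)^{2} = \left(\left(2 + 5 \left(-3\right)\right) + 127\right)^{2} = \left(\left(2 - 15\right) + 127\right)^{2} = \left(-13 + 127\right)^{2} = 114^{2} = 12996$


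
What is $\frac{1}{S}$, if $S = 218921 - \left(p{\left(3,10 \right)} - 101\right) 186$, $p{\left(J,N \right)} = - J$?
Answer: $\frac{1}{238265} \approx 4.197 \cdot 10^{-6}$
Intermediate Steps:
$S = 238265$ ($S = 218921 - \left(\left(-1\right) 3 - 101\right) 186 = 218921 - \left(-3 - 101\right) 186 = 218921 - \left(-104\right) 186 = 218921 - -19344 = 218921 + 19344 = 238265$)
$\frac{1}{S} = \frac{1}{238265}$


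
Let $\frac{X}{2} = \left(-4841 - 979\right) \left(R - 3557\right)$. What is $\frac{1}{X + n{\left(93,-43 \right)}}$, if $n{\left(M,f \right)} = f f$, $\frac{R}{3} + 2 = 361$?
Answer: $\frac{1}{28869049} \approx 3.4639 \cdot 10^{-8}$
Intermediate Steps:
$R = 1077$ ($R = -6 + 3 \cdot 361 = -6 + 1083 = 1077$)
$X = 28867200$ ($X = 2 \left(-4841 - 979\right) \left(1077 - 3557\right) = 2 \left(\left(-5820\right) \left(-2480\right)\right) = 2 \cdot 14433600 = 28867200$)
$n{\left(M,f \right)} = f^{2}$
$\frac{1}{X + n{\left(93,-43 \right)}} = \frac{1}{28867200 + \left(-43\right)^{2}} = \frac{1}{28867200 + 1849} = \frac{1}{28869049}$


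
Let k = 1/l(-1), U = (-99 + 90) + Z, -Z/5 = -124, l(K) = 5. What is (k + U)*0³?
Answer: 0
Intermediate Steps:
Z = 620 (Z = -5*(-124) = 620)
U = 611 (U = (-99 + 90) + 620 = -9 + 620 = 611)
k = ⅕ (k = 1/5 = ⅕ ≈ 0.20000)
(k + U)*0³ = (⅕ + 611)*0³ = (3056/5)*0 = 0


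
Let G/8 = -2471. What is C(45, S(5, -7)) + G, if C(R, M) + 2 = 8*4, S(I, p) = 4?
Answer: -19738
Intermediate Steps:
G = -19768 (G = 8*(-2471) = -19768)
C(R, M) = 30 (C(R, M) = -2 + 8*4 = -2 + 32 = 30)
C(45, S(5, -7)) + G = 30 - 19768 = -19738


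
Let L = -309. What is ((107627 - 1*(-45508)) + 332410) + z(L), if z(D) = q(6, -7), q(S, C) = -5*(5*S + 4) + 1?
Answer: 485376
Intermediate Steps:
q(S, C) = -19 - 25*S (q(S, C) = -5*(4 + 5*S) + 1 = (-20 - 25*S) + 1 = -19 - 25*S)
z(D) = -169 (z(D) = -19 - 25*6 = -19 - 150 = -169)
((107627 - 1*(-45508)) + 332410) + z(L) = ((107627 - 1*(-45508)) + 332410) - 169 = ((107627 + 45508) + 332410) - 169 = (153135 + 332410) - 169 = 485545 - 169 = 485376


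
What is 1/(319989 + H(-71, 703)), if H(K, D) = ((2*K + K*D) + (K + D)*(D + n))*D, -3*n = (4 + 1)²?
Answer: 3/821306836 ≈ 3.6527e-9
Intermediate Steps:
n = -25/3 (n = -(4 + 1)²/3 = -⅓*5² = -⅓*25 = -25/3 ≈ -8.3333)
H(K, D) = D*(2*K + D*K + (-25/3 + D)*(D + K)) (H(K, D) = ((2*K + K*D) + (K + D)*(D - 25/3))*D = ((2*K + D*K) + (D + K)*(-25/3 + D))*D = ((2*K + D*K) + (-25/3 + D)*(D + K))*D = (2*K + D*K + (-25/3 + D)*(D + K))*D = D*(2*K + D*K + (-25/3 + D)*(D + K)))
1/(319989 + H(-71, 703)) = 1/(319989 + (⅓)*703*(-25*703 - 19*(-71) + 3*703² + 6*703*(-71))) = 1/(319989 + (⅓)*703*(-17575 + 1349 + 3*494209 - 299478)) = 1/(319989 + (⅓)*703*(-17575 + 1349 + 1482627 - 299478)) = 1/(319989 + (⅓)*703*1166923) = 1/(319989 + 820346869/3) = 1/(821306836/3) = 3/821306836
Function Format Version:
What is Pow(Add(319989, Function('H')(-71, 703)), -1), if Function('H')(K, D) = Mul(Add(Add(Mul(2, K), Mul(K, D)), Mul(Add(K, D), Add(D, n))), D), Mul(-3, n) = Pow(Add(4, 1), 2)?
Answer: Rational(3, 821306836) ≈ 3.6527e-9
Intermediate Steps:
n = Rational(-25, 3) (n = Mul(Rational(-1, 3), Pow(Add(4, 1), 2)) = Mul(Rational(-1, 3), Pow(5, 2)) = Mul(Rational(-1, 3), 25) = Rational(-25, 3) ≈ -8.3333)
Function('H')(K, D) = Mul(D, Add(Mul(2, K), Mul(D, K), Mul(Add(Rational(-25, 3), D), Add(D, K)))) (Function('H')(K, D) = Mul(Add(Add(Mul(2, K), Mul(K, D)), Mul(Add(K, D), Add(D, Rational(-25, 3)))), D) = Mul(Add(Add(Mul(2, K), Mul(D, K)), Mul(Add(D, K), Add(Rational(-25, 3), D))), D) = Mul(Add(Add(Mul(2, K), Mul(D, K)), Mul(Add(Rational(-25, 3), D), Add(D, K))), D) = Mul(Add(Mul(2, K), Mul(D, K), Mul(Add(Rational(-25, 3), D), Add(D, K))), D) = Mul(D, Add(Mul(2, K), Mul(D, K), Mul(Add(Rational(-25, 3), D), Add(D, K)))))
Pow(Add(319989, Function('H')(-71, 703)), -1) = Pow(Add(319989, Mul(Rational(1, 3), 703, Add(Mul(-25, 703), Mul(-19, -71), Mul(3, Pow(703, 2)), Mul(6, 703, -71)))), -1) = Pow(Add(319989, Mul(Rational(1, 3), 703, Add(-17575, 1349, Mul(3, 494209), -299478))), -1) = Pow(Add(319989, Mul(Rational(1, 3), 703, Add(-17575, 1349, 1482627, -299478))), -1) = Pow(Add(319989, Mul(Rational(1, 3), 703, 1166923)), -1) = Pow(Add(319989, Rational(820346869, 3)), -1) = Pow(Rational(821306836, 3), -1) = Rational(3, 821306836)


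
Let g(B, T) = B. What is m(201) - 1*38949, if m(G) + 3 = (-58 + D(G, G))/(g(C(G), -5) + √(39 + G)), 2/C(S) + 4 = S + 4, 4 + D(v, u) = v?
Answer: -188843920275/4848118 + 5615739*√15/2424059 ≈ -38943.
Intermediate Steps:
D(v, u) = -4 + v
C(S) = 2/S (C(S) = 2/(-4 + (S + 4)) = 2/(-4 + (4 + S)) = 2/S)
m(G) = -3 + (-62 + G)/(√(39 + G) + 2/G) (m(G) = -3 + (-58 + (-4 + G))/(2/G + √(39 + G)) = -3 + (-62 + G)/(√(39 + G) + 2/G))
m(201) - 1*38949 = (-6 - 1*201*(62 - 1*201 + 3*√(39 + 201)))/(2 + 201*√(39 + 201)) - 1*38949 = (-6 - 1*201*(62 - 201 + 3*√240))/(2 + 201*√240) - 38949 = (-6 - 1*201*(62 - 201 + 3*(4*√15)))/(2 + 201*(4*√15)) - 38949 = (-6 - 1*201*(62 - 201 + 12*√15))/(2 + 804*√15) - 38949 = (-6 - 1*201*(-139 + 12*√15))/(2 + 804*√15) - 38949 = (-6 + (27939 - 2412*√15))/(2 + 804*√15) - 38949 = (27933 - 2412*√15)/(2 + 804*√15) - 38949 = -38949 + (27933 - 2412*√15)/(2 + 804*√15)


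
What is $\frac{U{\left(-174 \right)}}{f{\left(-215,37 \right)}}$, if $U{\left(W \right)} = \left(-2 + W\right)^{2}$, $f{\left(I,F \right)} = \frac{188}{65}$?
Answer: $\frac{503360}{47} \approx 10710.0$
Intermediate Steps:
$f{\left(I,F \right)} = \frac{188}{65}$ ($f{\left(I,F \right)} = 188 \cdot \frac{1}{65} = \frac{188}{65}$)
$\frac{U{\left(-174 \right)}}{f{\left(-215,37 \right)}} = \frac{\left(-2 - 174\right)^{2}}{\frac{188}{65}} = \left(-176\right)^{2} \cdot \frac{65}{188} = 30976 \cdot \frac{65}{188} = \frac{503360}{47}$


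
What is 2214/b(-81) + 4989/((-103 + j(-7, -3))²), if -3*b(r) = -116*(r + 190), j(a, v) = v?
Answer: 34427607/35516996 ≈ 0.96933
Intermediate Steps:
b(r) = 22040/3 + 116*r/3 (b(r) = -(-116)*(r + 190)/3 = -(-116)*(190 + r)/3 = -(-22040 - 116*r)/3 = 22040/3 + 116*r/3)
2214/b(-81) + 4989/((-103 + j(-7, -3))²) = 2214/(22040/3 + (116/3)*(-81)) + 4989/((-103 - 3)²) = 2214/(22040/3 - 3132) + 4989/((-106)²) = 2214/(12644/3) + 4989/11236 = 2214*(3/12644) + 4989*(1/11236) = 3321/6322 + 4989/11236 = 34427607/35516996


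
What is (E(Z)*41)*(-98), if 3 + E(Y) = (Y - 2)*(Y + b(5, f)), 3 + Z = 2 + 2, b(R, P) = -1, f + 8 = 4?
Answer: 12054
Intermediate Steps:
f = -4 (f = -8 + 4 = -4)
Z = 1 (Z = -3 + (2 + 2) = -3 + 4 = 1)
E(Y) = -3 + (-1 + Y)*(-2 + Y) (E(Y) = -3 + (Y - 2)*(Y - 1) = -3 + (-2 + Y)*(-1 + Y) = -3 + (-1 + Y)*(-2 + Y))
(E(Z)*41)*(-98) = ((-1 + 1**2 - 3*1)*41)*(-98) = ((-1 + 1 - 3)*41)*(-98) = -3*41*(-98) = -123*(-98) = 12054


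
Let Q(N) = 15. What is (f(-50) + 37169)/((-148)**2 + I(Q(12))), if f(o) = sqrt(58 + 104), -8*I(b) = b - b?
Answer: 37169/21904 + 9*sqrt(2)/21904 ≈ 1.6975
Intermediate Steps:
I(b) = 0 (I(b) = -(b - b)/8 = -1/8*0 = 0)
f(o) = 9*sqrt(2) (f(o) = sqrt(162) = 9*sqrt(2))
(f(-50) + 37169)/((-148)**2 + I(Q(12))) = (9*sqrt(2) + 37169)/((-148)**2 + 0) = (37169 + 9*sqrt(2))/(21904 + 0) = (37169 + 9*sqrt(2))/21904 = (37169 + 9*sqrt(2))*(1/21904) = 37169/21904 + 9*sqrt(2)/21904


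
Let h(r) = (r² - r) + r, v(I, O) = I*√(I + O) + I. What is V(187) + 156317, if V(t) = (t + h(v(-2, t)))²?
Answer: 1034918 + 14896*√185 ≈ 1.2375e+6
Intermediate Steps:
v(I, O) = I + I*√(I + O)
h(r) = r²
V(t) = (t + (-2 - 2*√(-2 + t))²)² (V(t) = (t + (-2*(1 + √(-2 + t)))²)² = (t + (-2 - 2*√(-2 + t))²)²)
V(187) + 156317 = (187 + 4*(1 + √(-2 + 187))²)² + 156317 = (187 + 4*(1 + √185)²)² + 156317 = 156317 + (187 + 4*(1 + √185)²)²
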